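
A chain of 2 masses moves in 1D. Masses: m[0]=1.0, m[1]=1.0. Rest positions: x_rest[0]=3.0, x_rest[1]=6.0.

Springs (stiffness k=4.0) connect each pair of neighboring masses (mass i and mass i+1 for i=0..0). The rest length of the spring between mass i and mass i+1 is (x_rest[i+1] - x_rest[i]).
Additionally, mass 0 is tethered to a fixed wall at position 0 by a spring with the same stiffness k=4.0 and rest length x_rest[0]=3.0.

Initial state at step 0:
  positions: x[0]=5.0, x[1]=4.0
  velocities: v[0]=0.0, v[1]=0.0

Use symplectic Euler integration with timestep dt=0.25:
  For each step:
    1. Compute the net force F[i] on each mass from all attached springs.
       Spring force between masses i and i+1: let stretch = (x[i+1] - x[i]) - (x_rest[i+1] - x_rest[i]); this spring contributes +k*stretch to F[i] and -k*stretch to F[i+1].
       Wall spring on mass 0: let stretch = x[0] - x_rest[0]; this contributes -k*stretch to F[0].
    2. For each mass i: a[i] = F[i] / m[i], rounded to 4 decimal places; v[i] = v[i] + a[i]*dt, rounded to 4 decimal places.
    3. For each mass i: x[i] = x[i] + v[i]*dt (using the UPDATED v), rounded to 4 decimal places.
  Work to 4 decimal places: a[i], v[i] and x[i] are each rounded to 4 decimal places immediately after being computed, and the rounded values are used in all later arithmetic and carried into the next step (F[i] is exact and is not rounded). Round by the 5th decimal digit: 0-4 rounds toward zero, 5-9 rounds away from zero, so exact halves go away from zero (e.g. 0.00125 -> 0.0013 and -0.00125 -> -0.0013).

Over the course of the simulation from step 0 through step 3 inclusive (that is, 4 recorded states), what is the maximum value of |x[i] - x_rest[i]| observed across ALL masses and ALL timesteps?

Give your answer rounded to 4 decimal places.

Step 0: x=[5.0000 4.0000] v=[0.0000 0.0000]
Step 1: x=[3.5000 5.0000] v=[-6.0000 4.0000]
Step 2: x=[1.5000 6.3750] v=[-8.0000 5.5000]
Step 3: x=[0.3438 7.2813] v=[-4.6250 3.6250]
Max displacement = 2.6562

Answer: 2.6562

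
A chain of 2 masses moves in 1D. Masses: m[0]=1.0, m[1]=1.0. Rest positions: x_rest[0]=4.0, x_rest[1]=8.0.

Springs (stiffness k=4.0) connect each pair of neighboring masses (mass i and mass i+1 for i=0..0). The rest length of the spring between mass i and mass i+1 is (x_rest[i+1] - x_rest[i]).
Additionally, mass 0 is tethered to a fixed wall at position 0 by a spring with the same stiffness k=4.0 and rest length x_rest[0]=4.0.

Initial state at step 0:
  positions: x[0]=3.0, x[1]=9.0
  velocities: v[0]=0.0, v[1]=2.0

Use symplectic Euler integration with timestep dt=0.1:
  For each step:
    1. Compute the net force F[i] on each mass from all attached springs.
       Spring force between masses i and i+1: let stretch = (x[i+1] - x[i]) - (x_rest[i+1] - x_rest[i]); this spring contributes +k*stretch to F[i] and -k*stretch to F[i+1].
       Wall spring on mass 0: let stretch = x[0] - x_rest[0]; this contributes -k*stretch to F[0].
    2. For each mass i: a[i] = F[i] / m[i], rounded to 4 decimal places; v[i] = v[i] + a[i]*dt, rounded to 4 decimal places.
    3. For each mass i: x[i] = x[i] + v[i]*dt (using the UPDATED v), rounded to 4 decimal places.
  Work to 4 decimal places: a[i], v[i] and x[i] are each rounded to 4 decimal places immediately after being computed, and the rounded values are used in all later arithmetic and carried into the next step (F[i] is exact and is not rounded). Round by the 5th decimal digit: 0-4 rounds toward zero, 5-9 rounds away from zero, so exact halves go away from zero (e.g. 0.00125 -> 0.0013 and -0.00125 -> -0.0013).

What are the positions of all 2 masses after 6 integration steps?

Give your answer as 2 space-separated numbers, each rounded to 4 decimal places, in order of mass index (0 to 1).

Step 0: x=[3.0000 9.0000] v=[0.0000 2.0000]
Step 1: x=[3.1200 9.1200] v=[1.2000 1.2000]
Step 2: x=[3.3552 9.1600] v=[2.3520 0.4000]
Step 3: x=[3.6884 9.1278] v=[3.3318 -0.3219]
Step 4: x=[4.0916 9.0380] v=[4.0322 -0.8977]
Step 5: x=[4.5290 8.9104] v=[4.3741 -1.2763]
Step 6: x=[4.9605 8.7675] v=[4.3151 -1.4289]

Answer: 4.9605 8.7675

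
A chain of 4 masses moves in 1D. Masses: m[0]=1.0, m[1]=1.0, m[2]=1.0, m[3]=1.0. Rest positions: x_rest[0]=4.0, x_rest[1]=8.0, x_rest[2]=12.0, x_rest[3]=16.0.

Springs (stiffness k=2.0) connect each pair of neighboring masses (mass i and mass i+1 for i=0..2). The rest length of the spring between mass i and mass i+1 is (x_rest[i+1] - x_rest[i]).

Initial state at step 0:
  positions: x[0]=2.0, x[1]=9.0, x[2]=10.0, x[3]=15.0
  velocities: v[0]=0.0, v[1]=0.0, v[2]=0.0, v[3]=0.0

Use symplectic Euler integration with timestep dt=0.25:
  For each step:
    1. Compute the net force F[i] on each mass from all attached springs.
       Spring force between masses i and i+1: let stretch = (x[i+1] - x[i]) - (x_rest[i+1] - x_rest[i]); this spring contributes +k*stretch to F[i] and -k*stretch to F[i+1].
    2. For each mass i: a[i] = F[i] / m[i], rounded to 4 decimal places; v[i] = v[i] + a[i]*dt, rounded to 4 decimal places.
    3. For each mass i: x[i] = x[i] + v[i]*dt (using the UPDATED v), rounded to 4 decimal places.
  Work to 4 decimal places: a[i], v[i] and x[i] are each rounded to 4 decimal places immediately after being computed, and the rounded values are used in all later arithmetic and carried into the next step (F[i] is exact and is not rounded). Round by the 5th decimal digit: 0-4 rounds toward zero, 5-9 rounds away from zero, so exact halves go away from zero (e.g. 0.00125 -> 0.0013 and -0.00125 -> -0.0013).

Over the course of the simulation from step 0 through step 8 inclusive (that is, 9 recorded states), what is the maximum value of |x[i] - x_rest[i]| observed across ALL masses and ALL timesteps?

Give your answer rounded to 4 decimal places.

Step 0: x=[2.0000 9.0000 10.0000 15.0000] v=[0.0000 0.0000 0.0000 0.0000]
Step 1: x=[2.3750 8.2500 10.5000 14.8750] v=[1.5000 -3.0000 2.0000 -0.5000]
Step 2: x=[2.9844 7.0469 11.2656 14.7031] v=[2.4375 -4.8125 3.0625 -0.6875]
Step 3: x=[3.6016 5.8633 11.9336 14.6015] v=[2.4688 -4.7344 2.6719 -0.4063]
Step 4: x=[4.0015 5.1558 12.1763 14.6665] v=[1.5997 -2.8301 0.9707 0.2598]
Step 5: x=[4.0457 5.1816 11.8527 14.9202] v=[0.1769 0.1030 -1.2945 1.0147]
Step 6: x=[3.7319 5.8993 11.0786 15.2905] v=[-1.2552 2.8706 -3.0963 1.4810]
Step 7: x=[3.1890 6.9935 10.1836 15.6343] v=[-2.1715 4.3766 -3.5800 1.3751]
Step 8: x=[2.6217 8.0109 9.5712 15.7968] v=[-2.2693 4.0694 -2.4497 0.6498]
Max displacement = 2.8442

Answer: 2.8442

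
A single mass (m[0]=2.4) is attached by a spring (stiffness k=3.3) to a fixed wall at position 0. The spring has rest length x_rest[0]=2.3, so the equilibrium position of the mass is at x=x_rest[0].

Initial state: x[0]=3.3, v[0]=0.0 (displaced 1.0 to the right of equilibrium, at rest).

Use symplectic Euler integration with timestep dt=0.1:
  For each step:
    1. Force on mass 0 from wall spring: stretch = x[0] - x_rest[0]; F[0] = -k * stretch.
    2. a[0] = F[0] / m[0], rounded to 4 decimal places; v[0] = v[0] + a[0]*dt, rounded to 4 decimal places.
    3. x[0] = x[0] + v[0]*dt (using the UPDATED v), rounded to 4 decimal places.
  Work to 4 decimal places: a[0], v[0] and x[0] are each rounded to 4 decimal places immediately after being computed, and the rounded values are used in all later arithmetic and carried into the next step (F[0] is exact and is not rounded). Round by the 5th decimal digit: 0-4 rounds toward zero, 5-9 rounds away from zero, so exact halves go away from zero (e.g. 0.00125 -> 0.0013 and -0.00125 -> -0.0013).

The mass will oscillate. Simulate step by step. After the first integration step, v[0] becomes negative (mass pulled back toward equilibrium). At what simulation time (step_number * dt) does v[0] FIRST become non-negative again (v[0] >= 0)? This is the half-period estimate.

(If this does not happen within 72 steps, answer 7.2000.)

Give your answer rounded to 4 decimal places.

Step 0: x=[3.3000] v=[0.0000]
Step 1: x=[3.2863] v=[-0.1375]
Step 2: x=[3.2590] v=[-0.2731]
Step 3: x=[3.2185] v=[-0.4050]
Step 4: x=[3.1654] v=[-0.5313]
Step 5: x=[3.1004] v=[-0.6503]
Step 6: x=[3.0244] v=[-0.7604]
Step 7: x=[2.9384] v=[-0.8600]
Step 8: x=[2.8436] v=[-0.9478]
Step 9: x=[2.7413] v=[-1.0226]
Step 10: x=[2.6330] v=[-1.0833]
Step 11: x=[2.5201] v=[-1.1291]
Step 12: x=[2.4042] v=[-1.1594]
Step 13: x=[2.2868] v=[-1.1737]
Step 14: x=[2.1696] v=[-1.1719]
Step 15: x=[2.0542] v=[-1.1540]
Step 16: x=[1.9422] v=[-1.1202]
Step 17: x=[1.8351] v=[-1.0710]
Step 18: x=[1.7344] v=[-1.0071]
Step 19: x=[1.6415] v=[-0.9293]
Step 20: x=[1.5576] v=[-0.8388]
Step 21: x=[1.4839] v=[-0.7367]
Step 22: x=[1.4215] v=[-0.6245]
Step 23: x=[1.3711] v=[-0.5037]
Step 24: x=[1.3335] v=[-0.3760]
Step 25: x=[1.3092] v=[-0.2431]
Step 26: x=[1.2985] v=[-0.1069]
Step 27: x=[1.3016] v=[0.0308]
First v>=0 after going negative at step 27, time=2.7000

Answer: 2.7000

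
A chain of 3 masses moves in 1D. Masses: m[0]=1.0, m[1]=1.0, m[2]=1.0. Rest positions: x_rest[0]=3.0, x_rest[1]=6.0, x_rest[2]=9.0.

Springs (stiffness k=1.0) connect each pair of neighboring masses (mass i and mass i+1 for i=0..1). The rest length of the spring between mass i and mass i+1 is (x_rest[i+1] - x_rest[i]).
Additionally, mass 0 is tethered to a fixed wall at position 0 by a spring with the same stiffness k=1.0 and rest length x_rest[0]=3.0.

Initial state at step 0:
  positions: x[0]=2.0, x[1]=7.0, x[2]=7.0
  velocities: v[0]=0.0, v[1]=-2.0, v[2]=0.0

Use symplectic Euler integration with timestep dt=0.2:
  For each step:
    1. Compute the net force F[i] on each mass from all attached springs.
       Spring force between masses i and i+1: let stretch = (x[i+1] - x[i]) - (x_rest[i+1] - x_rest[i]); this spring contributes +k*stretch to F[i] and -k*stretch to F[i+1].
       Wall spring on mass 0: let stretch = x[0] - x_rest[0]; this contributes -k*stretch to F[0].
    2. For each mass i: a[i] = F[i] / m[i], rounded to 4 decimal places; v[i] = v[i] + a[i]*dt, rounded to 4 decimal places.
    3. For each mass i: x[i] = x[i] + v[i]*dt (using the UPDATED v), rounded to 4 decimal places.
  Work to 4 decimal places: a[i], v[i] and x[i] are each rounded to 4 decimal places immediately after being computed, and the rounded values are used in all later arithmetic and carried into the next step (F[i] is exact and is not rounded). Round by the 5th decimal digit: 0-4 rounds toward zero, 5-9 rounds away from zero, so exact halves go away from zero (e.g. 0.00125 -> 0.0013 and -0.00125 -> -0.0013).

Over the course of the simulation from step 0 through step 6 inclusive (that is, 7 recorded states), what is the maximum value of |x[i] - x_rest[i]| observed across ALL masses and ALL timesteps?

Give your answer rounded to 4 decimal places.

Step 0: x=[2.0000 7.0000 7.0000] v=[0.0000 -2.0000 0.0000]
Step 1: x=[2.1200 6.4000 7.1200] v=[0.6000 -3.0000 0.6000]
Step 2: x=[2.3264 5.6576 7.3312] v=[1.0320 -3.7120 1.0560]
Step 3: x=[2.5730 4.8489 7.5955] v=[1.2330 -4.0435 1.3213]
Step 4: x=[2.8077 4.0590 7.8699] v=[1.1736 -3.9494 1.3720]
Step 5: x=[2.9802 3.3715 8.1119] v=[0.8623 -3.4375 1.2098]
Step 6: x=[3.0491 2.8580 8.2842] v=[0.3445 -2.5677 0.8617]
Max displacement = 3.1420

Answer: 3.1420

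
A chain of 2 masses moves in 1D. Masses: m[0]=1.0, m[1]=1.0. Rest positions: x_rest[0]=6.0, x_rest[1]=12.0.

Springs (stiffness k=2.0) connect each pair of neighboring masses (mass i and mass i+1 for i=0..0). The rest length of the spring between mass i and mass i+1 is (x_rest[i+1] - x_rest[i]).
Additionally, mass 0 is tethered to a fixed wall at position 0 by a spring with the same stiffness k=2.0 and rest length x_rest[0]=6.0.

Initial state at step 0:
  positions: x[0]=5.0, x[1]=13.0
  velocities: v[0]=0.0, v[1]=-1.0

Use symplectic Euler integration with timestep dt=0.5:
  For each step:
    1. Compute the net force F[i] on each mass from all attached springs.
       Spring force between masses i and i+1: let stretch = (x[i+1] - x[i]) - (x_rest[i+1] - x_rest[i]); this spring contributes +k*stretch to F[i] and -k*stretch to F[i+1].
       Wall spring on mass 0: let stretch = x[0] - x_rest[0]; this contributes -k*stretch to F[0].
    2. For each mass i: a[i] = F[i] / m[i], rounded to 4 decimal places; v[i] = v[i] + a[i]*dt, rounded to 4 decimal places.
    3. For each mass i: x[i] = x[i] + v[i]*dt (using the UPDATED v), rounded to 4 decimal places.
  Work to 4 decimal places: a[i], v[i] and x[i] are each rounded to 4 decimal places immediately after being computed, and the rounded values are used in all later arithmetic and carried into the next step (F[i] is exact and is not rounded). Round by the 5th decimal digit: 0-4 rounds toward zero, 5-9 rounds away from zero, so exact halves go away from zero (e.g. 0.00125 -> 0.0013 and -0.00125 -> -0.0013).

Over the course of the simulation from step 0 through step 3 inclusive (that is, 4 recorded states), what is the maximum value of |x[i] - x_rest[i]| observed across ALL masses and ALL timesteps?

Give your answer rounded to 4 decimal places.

Answer: 1.5000

Derivation:
Step 0: x=[5.0000 13.0000] v=[0.0000 -1.0000]
Step 1: x=[6.5000 11.5000] v=[3.0000 -3.0000]
Step 2: x=[7.2500 10.5000] v=[1.5000 -2.0000]
Step 3: x=[6.0000 10.8750] v=[-2.5000 0.7500]
Max displacement = 1.5000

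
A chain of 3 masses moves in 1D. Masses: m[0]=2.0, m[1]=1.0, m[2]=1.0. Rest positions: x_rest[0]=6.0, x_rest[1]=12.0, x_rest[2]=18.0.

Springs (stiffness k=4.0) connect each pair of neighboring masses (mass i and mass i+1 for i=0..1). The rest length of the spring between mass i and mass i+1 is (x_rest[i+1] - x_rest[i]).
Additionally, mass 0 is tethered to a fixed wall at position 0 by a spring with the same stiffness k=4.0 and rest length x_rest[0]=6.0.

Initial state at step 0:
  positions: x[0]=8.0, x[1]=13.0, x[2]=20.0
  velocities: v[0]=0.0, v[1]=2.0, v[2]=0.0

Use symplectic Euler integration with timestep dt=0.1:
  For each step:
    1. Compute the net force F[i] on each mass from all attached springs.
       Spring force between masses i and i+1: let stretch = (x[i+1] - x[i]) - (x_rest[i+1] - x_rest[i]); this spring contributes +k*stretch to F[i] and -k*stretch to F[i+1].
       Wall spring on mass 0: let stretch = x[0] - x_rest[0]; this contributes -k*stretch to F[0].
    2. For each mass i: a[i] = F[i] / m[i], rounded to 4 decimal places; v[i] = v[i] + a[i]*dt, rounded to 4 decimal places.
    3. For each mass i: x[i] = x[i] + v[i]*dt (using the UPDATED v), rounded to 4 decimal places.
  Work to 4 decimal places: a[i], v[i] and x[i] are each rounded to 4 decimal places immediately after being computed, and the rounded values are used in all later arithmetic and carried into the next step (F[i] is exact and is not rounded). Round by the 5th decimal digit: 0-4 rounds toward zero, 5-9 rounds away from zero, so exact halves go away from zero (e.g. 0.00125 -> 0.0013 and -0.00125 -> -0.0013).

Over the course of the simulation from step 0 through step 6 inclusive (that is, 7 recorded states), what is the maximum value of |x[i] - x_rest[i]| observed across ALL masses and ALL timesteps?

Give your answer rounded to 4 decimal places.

Step 0: x=[8.0000 13.0000 20.0000] v=[0.0000 2.0000 0.0000]
Step 1: x=[7.9400 13.2800 19.9600] v=[-0.6000 2.8000 -0.4000]
Step 2: x=[7.8280 13.6136 19.8928] v=[-1.1200 3.3360 -0.6720]
Step 3: x=[7.6752 13.9669 19.8144] v=[-1.5285 3.5334 -0.7837]
Step 4: x=[7.4947 14.3025 19.7421] v=[-1.8052 3.3557 -0.7227]
Step 5: x=[7.3004 14.5833 19.6923] v=[-1.9426 2.8084 -0.4985]
Step 6: x=[7.1058 14.7772 19.6781] v=[-1.9461 1.9388 -0.1421]
Max displacement = 2.7772

Answer: 2.7772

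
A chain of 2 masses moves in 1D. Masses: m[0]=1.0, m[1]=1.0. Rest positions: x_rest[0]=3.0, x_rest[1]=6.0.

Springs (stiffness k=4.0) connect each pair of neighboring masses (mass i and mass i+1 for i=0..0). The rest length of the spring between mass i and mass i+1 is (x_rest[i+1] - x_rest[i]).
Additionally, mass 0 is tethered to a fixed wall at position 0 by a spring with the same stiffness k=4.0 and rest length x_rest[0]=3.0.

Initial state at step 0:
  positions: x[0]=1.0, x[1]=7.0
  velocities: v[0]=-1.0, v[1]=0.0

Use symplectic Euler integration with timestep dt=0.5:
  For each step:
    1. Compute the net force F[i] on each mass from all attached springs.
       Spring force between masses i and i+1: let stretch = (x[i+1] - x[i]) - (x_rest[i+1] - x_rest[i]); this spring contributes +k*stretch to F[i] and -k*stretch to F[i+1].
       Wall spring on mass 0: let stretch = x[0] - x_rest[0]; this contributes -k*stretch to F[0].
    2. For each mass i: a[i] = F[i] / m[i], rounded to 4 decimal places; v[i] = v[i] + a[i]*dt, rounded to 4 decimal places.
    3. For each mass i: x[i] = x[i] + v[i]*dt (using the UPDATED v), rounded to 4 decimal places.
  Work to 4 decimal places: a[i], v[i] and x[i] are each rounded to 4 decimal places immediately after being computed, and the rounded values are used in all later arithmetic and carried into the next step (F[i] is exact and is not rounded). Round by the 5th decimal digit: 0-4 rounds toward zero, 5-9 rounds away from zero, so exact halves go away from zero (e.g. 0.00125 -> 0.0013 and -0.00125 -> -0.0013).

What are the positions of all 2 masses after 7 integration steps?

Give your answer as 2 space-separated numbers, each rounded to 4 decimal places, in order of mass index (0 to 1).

Answer: 3.0000 6.5000

Derivation:
Step 0: x=[1.0000 7.0000] v=[-1.0000 0.0000]
Step 1: x=[5.5000 4.0000] v=[9.0000 -6.0000]
Step 2: x=[3.0000 5.5000] v=[-5.0000 3.0000]
Step 3: x=[0.0000 7.5000] v=[-6.0000 4.0000]
Step 4: x=[4.5000 5.0000] v=[9.0000 -5.0000]
Step 5: x=[5.0000 5.0000] v=[1.0000 0.0000]
Step 6: x=[0.5000 8.0000] v=[-9.0000 6.0000]
Step 7: x=[3.0000 6.5000] v=[5.0000 -3.0000]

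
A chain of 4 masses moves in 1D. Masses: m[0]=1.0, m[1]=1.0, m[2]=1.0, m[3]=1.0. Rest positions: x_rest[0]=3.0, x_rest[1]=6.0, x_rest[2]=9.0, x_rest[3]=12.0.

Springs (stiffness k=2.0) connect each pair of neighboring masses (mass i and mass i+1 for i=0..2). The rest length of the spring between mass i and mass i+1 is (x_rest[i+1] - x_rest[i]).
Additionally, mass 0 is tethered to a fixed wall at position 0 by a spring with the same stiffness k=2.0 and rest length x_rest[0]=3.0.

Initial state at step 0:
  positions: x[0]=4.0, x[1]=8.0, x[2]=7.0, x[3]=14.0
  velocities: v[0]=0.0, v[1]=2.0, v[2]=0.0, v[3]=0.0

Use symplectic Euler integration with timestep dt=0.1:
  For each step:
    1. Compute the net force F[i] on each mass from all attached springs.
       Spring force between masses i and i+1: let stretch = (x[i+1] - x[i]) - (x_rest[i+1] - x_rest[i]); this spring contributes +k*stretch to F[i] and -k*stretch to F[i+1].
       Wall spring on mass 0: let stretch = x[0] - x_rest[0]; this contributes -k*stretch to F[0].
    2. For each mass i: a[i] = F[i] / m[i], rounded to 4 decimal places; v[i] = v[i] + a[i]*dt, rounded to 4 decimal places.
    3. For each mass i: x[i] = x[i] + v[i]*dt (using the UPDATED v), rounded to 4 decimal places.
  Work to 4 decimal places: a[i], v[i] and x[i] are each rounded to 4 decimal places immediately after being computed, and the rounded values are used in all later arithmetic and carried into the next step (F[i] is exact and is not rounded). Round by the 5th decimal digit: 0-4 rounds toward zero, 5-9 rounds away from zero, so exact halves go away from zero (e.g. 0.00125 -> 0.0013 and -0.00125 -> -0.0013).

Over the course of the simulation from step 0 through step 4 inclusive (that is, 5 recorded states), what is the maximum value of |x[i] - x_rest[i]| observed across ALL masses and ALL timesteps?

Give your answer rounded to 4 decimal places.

Step 0: x=[4.0000 8.0000 7.0000 14.0000] v=[0.0000 2.0000 0.0000 0.0000]
Step 1: x=[4.0000 8.1000 7.1600 13.9200] v=[0.0000 1.0000 1.6000 -0.8000]
Step 2: x=[4.0020 8.0992 7.4740 13.7648] v=[0.0200 -0.0080 3.1400 -1.5520]
Step 3: x=[4.0059 8.0040 7.9263 13.5438] v=[0.0390 -0.9525 4.5232 -2.2102]
Step 4: x=[4.0096 7.8272 8.4925 13.2704] v=[0.0374 -1.7677 5.6622 -2.7337]
Max displacement = 2.1000

Answer: 2.1000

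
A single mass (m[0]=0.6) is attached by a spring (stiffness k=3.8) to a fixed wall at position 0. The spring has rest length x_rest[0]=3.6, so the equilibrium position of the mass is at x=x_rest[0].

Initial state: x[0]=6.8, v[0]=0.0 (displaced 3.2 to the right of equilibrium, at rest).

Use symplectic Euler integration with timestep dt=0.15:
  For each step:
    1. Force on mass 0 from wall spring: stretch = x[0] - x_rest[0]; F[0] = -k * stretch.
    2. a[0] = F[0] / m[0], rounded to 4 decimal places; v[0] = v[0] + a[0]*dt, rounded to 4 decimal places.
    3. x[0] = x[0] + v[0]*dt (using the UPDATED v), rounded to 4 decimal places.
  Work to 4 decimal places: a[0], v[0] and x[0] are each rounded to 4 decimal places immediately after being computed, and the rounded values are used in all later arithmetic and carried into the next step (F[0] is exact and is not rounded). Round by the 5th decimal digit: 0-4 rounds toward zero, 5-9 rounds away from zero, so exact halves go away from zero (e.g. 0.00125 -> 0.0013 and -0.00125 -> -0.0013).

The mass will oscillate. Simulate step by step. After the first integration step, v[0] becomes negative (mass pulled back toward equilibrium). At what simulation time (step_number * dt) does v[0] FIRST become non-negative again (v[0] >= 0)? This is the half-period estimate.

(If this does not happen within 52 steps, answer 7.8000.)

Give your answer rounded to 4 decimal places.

Step 0: x=[6.8000] v=[0.0000]
Step 1: x=[6.3440] v=[-3.0400]
Step 2: x=[5.4970] v=[-5.6468]
Step 3: x=[4.3797] v=[-7.4489]
Step 4: x=[3.1513] v=[-8.1896]
Step 5: x=[1.9868] v=[-7.7633]
Step 6: x=[1.0522] v=[-6.2308]
Step 7: x=[0.4806] v=[-3.8104]
Step 8: x=[0.3536] v=[-0.8470]
Step 9: x=[0.6892] v=[2.2371]
First v>=0 after going negative at step 9, time=1.3500

Answer: 1.3500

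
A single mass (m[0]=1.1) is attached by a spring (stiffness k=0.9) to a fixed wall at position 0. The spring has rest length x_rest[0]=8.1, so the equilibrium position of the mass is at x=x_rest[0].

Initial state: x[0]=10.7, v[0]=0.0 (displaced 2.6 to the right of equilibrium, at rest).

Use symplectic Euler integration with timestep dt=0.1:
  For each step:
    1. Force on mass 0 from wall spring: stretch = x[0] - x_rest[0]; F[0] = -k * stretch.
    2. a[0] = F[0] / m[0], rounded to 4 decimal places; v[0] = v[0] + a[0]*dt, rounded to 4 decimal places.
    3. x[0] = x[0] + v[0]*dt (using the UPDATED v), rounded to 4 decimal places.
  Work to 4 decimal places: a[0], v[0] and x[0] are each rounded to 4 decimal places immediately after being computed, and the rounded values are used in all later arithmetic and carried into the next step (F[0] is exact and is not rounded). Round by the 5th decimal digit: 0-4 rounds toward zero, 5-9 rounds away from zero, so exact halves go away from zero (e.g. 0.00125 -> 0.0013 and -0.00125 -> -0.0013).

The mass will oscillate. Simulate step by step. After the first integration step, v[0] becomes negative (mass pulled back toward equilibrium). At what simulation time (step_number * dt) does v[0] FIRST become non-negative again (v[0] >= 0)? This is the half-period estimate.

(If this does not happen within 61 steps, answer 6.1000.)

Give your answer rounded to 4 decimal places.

Step 0: x=[10.7000] v=[0.0000]
Step 1: x=[10.6787] v=[-0.2127]
Step 2: x=[10.6363] v=[-0.4237]
Step 3: x=[10.5732] v=[-0.6312]
Step 4: x=[10.4898] v=[-0.8336]
Step 5: x=[10.3869] v=[-1.0291]
Step 6: x=[10.2653] v=[-1.2162]
Step 7: x=[10.1260] v=[-1.3934]
Step 8: x=[9.9701] v=[-1.5592]
Step 9: x=[9.7989] v=[-1.7122]
Step 10: x=[9.6138] v=[-1.8512]
Step 11: x=[9.4163] v=[-1.9751]
Step 12: x=[9.2080] v=[-2.0828]
Step 13: x=[8.9907] v=[-2.1735]
Step 14: x=[8.7661] v=[-2.2464]
Step 15: x=[8.5360] v=[-2.3009]
Step 16: x=[8.3023] v=[-2.3366]
Step 17: x=[8.0670] v=[-2.3532]
Step 18: x=[7.8320] v=[-2.3505]
Step 19: x=[7.5991] v=[-2.3286]
Step 20: x=[7.3703] v=[-2.2876]
Step 21: x=[7.1475] v=[-2.2279]
Step 22: x=[6.9325] v=[-2.1500]
Step 23: x=[6.7271] v=[-2.0545]
Step 24: x=[6.5329] v=[-1.9422]
Step 25: x=[6.3515] v=[-1.8140]
Step 26: x=[6.1844] v=[-1.6709]
Step 27: x=[6.0330] v=[-1.5142]
Step 28: x=[5.8985] v=[-1.3451]
Step 29: x=[5.7820] v=[-1.1650]
Step 30: x=[5.6845] v=[-0.9754]
Step 31: x=[5.6067] v=[-0.7778]
Step 32: x=[5.5493] v=[-0.5738]
Step 33: x=[5.5128] v=[-0.3651]
Step 34: x=[5.4975] v=[-0.1534]
Step 35: x=[5.5035] v=[0.0595]
First v>=0 after going negative at step 35, time=3.5000

Answer: 3.5000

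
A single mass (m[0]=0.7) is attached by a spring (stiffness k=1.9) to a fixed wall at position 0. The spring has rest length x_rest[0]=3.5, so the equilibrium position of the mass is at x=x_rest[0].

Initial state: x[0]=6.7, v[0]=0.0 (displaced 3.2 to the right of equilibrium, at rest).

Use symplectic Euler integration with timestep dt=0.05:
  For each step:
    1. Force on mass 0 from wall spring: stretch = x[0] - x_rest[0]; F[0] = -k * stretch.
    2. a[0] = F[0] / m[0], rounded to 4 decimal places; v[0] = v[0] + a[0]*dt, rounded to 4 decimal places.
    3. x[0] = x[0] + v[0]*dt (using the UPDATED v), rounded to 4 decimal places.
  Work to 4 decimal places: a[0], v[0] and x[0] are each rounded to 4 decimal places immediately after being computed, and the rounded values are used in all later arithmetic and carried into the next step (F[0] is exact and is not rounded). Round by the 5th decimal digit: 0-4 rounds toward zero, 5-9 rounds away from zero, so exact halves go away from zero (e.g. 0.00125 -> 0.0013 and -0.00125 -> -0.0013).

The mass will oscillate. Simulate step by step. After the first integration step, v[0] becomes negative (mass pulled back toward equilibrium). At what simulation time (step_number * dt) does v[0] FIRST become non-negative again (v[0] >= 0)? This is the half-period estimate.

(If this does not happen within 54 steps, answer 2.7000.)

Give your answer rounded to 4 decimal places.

Step 0: x=[6.7000] v=[0.0000]
Step 1: x=[6.6783] v=[-0.4343]
Step 2: x=[6.6350] v=[-0.8656]
Step 3: x=[6.5704] v=[-1.2911]
Step 4: x=[6.4850] v=[-1.7078]
Step 5: x=[6.3794] v=[-2.1129]
Step 6: x=[6.2542] v=[-2.5037]
Step 7: x=[6.1103] v=[-2.8775]
Step 8: x=[5.9487] v=[-3.2318]
Step 9: x=[5.7705] v=[-3.5641]
Step 10: x=[5.5769] v=[-3.8722]
Step 11: x=[5.3692] v=[-4.1541]
Step 12: x=[5.1488] v=[-4.4078]
Step 13: x=[4.9172] v=[-4.6316]
Step 14: x=[4.6760] v=[-4.8239]
Step 15: x=[4.4268] v=[-4.9835]
Step 16: x=[4.1713] v=[-5.1093]
Step 17: x=[3.9113] v=[-5.2004]
Step 18: x=[3.6485] v=[-5.2562]
Step 19: x=[3.3847] v=[-5.2764]
Step 20: x=[3.1217] v=[-5.2608]
Step 21: x=[2.8612] v=[-5.2095]
Step 22: x=[2.6051] v=[-5.1228]
Step 23: x=[2.3550] v=[-5.0014]
Step 24: x=[2.1127] v=[-4.8460]
Step 25: x=[1.8798] v=[-4.6577]
Step 26: x=[1.6579] v=[-4.4378]
Step 27: x=[1.4485] v=[-4.1878]
Step 28: x=[1.2530] v=[-3.9094]
Step 29: x=[1.0728] v=[-3.6045]
Step 30: x=[0.9090] v=[-3.2751]
Step 31: x=[0.7628] v=[-2.9235]
Step 32: x=[0.6352] v=[-2.5520]
Step 33: x=[0.5270] v=[-2.1632]
Step 34: x=[0.4390] v=[-1.7597]
Step 35: x=[0.3718] v=[-1.3443]
Step 36: x=[0.3258] v=[-0.9198]
Step 37: x=[0.3014] v=[-0.4890]
Step 38: x=[0.2987] v=[-0.0549]
Step 39: x=[0.3177] v=[0.3796]
First v>=0 after going negative at step 39, time=1.9500

Answer: 1.9500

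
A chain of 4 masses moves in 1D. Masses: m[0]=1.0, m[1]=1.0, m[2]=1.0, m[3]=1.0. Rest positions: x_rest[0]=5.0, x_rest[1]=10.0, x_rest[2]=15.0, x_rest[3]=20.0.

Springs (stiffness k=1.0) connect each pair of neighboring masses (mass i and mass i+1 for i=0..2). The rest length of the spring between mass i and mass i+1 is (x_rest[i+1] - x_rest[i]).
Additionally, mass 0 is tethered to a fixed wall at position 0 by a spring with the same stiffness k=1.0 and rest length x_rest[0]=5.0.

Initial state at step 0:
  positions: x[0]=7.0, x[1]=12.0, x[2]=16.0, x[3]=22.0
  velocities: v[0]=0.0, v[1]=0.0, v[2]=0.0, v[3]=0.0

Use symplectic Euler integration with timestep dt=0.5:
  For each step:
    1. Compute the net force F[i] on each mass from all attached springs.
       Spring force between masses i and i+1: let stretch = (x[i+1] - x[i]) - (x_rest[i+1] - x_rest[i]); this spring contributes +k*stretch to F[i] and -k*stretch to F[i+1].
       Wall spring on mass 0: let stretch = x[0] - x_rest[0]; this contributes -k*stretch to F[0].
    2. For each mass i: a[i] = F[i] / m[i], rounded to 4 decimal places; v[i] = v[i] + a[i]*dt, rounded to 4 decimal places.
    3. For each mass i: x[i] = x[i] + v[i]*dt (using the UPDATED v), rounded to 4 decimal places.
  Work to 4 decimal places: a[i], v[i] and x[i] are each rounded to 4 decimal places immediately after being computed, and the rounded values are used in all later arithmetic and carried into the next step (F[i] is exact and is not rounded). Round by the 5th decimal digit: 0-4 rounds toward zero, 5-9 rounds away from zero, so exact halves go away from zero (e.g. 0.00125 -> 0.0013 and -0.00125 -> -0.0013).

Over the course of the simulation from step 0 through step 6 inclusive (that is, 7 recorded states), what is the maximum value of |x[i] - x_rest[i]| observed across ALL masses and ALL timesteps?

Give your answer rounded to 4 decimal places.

Step 0: x=[7.0000 12.0000 16.0000 22.0000] v=[0.0000 0.0000 0.0000 0.0000]
Step 1: x=[6.5000 11.7500 16.5000 21.7500] v=[-1.0000 -0.5000 1.0000 -0.5000]
Step 2: x=[5.6875 11.3750 17.1250 21.4375] v=[-1.6250 -0.7500 1.2500 -0.6250]
Step 3: x=[4.8750 11.0156 17.3907 21.2969] v=[-1.6250 -0.7188 0.5313 -0.2813]
Step 4: x=[4.3789 10.7148 17.0391 21.4297] v=[-0.9922 -0.6016 -0.7032 0.2656]
Step 5: x=[4.3721 10.4111 16.2041 21.7149] v=[-0.0137 -0.6074 -1.6701 0.5703]
Step 6: x=[4.7820 10.0459 15.2985 21.8724] v=[0.8198 -0.7304 -1.8112 0.3149]
Max displacement = 2.3907

Answer: 2.3907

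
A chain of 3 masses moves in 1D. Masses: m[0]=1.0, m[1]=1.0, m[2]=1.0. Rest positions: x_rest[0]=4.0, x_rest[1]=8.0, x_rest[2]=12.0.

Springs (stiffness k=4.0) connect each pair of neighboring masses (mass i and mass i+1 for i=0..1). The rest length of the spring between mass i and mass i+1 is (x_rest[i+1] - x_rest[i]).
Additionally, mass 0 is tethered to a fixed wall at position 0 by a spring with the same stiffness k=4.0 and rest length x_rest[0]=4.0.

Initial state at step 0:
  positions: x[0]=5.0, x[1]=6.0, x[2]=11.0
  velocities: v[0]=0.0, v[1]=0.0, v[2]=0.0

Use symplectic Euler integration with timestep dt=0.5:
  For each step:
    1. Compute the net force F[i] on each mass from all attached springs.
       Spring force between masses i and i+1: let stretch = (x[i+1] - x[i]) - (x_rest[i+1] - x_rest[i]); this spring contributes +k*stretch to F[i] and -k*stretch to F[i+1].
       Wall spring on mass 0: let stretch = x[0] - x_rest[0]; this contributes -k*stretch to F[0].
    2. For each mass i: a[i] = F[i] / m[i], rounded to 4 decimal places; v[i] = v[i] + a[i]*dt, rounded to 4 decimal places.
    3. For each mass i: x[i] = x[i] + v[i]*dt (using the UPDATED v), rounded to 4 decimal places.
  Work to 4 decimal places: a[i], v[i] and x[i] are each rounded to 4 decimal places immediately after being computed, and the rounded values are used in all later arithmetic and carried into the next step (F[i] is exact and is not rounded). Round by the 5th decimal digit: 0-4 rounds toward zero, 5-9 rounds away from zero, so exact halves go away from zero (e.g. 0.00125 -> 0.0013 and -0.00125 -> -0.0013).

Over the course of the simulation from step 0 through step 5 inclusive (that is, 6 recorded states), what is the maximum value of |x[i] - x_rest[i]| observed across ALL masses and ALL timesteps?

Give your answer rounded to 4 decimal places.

Answer: 3.0000

Derivation:
Step 0: x=[5.0000 6.0000 11.0000] v=[0.0000 0.0000 0.0000]
Step 1: x=[1.0000 10.0000 10.0000] v=[-8.0000 8.0000 -2.0000]
Step 2: x=[5.0000 5.0000 13.0000] v=[8.0000 -10.0000 6.0000]
Step 3: x=[4.0000 8.0000 12.0000] v=[-2.0000 6.0000 -2.0000]
Step 4: x=[3.0000 11.0000 11.0000] v=[-2.0000 6.0000 -2.0000]
Step 5: x=[7.0000 6.0000 14.0000] v=[8.0000 -10.0000 6.0000]
Max displacement = 3.0000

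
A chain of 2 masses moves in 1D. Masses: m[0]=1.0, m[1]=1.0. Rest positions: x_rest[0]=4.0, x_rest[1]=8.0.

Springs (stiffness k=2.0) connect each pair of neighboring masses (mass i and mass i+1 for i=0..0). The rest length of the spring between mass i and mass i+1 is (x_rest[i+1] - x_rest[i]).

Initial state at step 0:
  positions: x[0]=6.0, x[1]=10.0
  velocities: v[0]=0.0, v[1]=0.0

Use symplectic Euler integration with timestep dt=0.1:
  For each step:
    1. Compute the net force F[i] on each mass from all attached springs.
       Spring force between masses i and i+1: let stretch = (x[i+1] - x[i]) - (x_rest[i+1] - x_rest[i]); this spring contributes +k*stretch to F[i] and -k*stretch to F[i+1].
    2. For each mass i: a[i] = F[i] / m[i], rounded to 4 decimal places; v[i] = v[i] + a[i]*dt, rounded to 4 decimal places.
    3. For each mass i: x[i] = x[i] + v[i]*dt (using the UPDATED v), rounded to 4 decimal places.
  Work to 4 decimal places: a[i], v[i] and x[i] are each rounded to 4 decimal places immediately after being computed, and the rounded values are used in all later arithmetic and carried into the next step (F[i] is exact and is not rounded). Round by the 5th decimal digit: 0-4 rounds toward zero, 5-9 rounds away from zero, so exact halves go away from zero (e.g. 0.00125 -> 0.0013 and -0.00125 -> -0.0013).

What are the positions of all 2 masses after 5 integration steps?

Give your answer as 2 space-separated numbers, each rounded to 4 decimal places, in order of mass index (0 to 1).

Answer: 6.0000 10.0000

Derivation:
Step 0: x=[6.0000 10.0000] v=[0.0000 0.0000]
Step 1: x=[6.0000 10.0000] v=[0.0000 0.0000]
Step 2: x=[6.0000 10.0000] v=[0.0000 0.0000]
Step 3: x=[6.0000 10.0000] v=[0.0000 0.0000]
Step 4: x=[6.0000 10.0000] v=[0.0000 0.0000]
Step 5: x=[6.0000 10.0000] v=[0.0000 0.0000]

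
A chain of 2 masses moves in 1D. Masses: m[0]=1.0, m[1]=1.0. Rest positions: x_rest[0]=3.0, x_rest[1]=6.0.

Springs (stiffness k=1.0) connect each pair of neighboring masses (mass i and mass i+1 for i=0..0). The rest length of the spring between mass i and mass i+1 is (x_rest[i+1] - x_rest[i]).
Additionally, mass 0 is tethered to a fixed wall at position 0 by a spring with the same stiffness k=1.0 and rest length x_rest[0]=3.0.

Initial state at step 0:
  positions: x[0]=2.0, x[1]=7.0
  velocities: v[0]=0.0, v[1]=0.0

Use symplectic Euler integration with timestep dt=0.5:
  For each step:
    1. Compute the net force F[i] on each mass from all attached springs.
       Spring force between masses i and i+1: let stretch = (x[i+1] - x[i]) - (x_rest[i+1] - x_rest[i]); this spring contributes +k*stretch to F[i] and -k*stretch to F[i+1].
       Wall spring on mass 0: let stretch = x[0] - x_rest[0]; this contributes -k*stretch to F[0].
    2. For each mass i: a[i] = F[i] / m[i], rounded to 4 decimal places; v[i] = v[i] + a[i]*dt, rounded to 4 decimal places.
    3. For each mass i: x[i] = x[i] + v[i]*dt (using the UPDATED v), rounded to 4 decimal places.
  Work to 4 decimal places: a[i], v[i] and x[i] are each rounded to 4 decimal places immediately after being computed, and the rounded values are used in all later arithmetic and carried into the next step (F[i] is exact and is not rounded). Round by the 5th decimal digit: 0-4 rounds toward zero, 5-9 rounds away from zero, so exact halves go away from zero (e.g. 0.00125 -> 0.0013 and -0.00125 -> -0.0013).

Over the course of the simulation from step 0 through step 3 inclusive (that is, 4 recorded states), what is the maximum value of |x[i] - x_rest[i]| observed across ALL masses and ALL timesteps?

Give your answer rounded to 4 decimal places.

Answer: 1.3282

Derivation:
Step 0: x=[2.0000 7.0000] v=[0.0000 0.0000]
Step 1: x=[2.7500 6.5000] v=[1.5000 -1.0000]
Step 2: x=[3.7500 5.8125] v=[2.0000 -1.3750]
Step 3: x=[4.3282 5.3594] v=[1.1563 -0.9063]
Max displacement = 1.3282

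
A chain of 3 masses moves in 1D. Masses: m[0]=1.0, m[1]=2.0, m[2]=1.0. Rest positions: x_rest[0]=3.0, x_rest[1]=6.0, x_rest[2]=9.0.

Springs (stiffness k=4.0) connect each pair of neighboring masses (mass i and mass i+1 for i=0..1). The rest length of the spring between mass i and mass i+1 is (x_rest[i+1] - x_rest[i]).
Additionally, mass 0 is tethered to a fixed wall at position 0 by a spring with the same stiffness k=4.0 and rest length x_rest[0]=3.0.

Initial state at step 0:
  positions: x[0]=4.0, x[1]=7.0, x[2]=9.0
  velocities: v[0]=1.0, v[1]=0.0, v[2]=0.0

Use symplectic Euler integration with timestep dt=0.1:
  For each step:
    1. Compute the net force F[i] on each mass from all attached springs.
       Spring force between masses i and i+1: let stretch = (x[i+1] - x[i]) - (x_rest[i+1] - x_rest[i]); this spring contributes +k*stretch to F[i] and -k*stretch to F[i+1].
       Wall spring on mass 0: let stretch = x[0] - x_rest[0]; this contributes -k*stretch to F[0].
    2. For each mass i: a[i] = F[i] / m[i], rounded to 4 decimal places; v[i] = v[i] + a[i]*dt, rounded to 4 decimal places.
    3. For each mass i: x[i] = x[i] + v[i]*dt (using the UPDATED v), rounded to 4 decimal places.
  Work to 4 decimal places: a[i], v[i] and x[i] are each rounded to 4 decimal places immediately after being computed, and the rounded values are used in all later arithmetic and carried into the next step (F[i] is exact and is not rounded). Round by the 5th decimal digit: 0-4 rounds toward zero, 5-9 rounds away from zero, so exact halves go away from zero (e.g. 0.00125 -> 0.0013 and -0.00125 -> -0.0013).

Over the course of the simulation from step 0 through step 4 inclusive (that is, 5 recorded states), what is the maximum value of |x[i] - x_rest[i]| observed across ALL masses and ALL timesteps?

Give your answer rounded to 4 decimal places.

Step 0: x=[4.0000 7.0000 9.0000] v=[1.0000 0.0000 0.0000]
Step 1: x=[4.0600 6.9800 9.0400] v=[0.6000 -0.2000 0.4000]
Step 2: x=[4.0744 6.9428 9.1176] v=[0.1440 -0.3720 0.7760]
Step 3: x=[4.0406 6.8917 9.2282] v=[-0.3384 -0.5107 1.1061]
Step 4: x=[3.9592 6.8303 9.3654] v=[-0.8142 -0.6136 1.3715]
Max displacement = 1.0744

Answer: 1.0744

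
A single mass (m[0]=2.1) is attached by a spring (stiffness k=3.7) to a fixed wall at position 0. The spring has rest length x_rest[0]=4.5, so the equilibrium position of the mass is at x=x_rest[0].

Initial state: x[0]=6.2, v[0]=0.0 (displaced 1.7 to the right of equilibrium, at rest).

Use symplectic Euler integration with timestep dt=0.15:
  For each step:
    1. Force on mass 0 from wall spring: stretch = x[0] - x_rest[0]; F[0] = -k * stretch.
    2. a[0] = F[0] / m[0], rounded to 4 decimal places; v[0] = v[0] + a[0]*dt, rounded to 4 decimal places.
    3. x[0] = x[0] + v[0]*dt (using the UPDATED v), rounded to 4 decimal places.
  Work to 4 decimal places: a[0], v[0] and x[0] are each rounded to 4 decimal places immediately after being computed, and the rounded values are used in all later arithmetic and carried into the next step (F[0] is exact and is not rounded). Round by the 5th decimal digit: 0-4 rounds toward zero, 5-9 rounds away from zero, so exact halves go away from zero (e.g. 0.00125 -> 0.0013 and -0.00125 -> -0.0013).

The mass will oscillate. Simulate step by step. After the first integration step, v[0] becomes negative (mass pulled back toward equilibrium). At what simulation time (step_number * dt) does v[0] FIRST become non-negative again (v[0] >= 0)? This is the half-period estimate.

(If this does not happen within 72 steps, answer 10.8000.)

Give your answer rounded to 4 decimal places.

Answer: 2.4000

Derivation:
Step 0: x=[6.2000] v=[0.0000]
Step 1: x=[6.1326] v=[-0.4493]
Step 2: x=[6.0005] v=[-0.8808]
Step 3: x=[5.8089] v=[-1.2774]
Step 4: x=[5.5654] v=[-1.6233]
Step 5: x=[5.2797] v=[-1.9049]
Step 6: x=[4.9631] v=[-2.1110]
Step 7: x=[4.6281] v=[-2.2334]
Step 8: x=[4.2880] v=[-2.2673]
Step 9: x=[3.9563] v=[-2.2113]
Step 10: x=[3.6462] v=[-2.0676]
Step 11: x=[3.3699] v=[-1.8420]
Step 12: x=[3.1384] v=[-1.5433]
Step 13: x=[2.9609] v=[-1.1835]
Step 14: x=[2.8444] v=[-0.7767]
Step 15: x=[2.7935] v=[-0.3392]
Step 16: x=[2.8103] v=[0.1118]
First v>=0 after going negative at step 16, time=2.4000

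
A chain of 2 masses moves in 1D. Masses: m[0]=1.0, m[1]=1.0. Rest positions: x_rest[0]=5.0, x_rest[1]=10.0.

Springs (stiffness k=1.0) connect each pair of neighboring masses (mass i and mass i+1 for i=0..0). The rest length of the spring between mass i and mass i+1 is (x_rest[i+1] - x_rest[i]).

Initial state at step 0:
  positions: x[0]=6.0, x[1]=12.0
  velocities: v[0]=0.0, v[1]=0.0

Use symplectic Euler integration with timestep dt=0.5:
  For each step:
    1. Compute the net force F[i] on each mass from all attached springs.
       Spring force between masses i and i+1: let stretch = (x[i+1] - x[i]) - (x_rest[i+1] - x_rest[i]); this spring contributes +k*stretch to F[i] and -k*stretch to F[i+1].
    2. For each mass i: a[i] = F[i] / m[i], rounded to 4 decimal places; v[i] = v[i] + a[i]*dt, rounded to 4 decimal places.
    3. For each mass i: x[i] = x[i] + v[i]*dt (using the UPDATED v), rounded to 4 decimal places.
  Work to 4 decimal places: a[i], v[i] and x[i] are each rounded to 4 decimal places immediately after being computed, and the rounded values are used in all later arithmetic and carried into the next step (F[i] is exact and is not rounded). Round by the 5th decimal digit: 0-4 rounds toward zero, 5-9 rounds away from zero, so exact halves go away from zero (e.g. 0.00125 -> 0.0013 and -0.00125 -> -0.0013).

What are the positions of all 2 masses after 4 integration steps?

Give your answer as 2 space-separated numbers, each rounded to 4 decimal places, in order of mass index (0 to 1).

Step 0: x=[6.0000 12.0000] v=[0.0000 0.0000]
Step 1: x=[6.2500 11.7500] v=[0.5000 -0.5000]
Step 2: x=[6.6250 11.3750] v=[0.7500 -0.7500]
Step 3: x=[6.9375 11.0625] v=[0.6250 -0.6250]
Step 4: x=[7.0313 10.9688] v=[0.1875 -0.1875]

Answer: 7.0313 10.9688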